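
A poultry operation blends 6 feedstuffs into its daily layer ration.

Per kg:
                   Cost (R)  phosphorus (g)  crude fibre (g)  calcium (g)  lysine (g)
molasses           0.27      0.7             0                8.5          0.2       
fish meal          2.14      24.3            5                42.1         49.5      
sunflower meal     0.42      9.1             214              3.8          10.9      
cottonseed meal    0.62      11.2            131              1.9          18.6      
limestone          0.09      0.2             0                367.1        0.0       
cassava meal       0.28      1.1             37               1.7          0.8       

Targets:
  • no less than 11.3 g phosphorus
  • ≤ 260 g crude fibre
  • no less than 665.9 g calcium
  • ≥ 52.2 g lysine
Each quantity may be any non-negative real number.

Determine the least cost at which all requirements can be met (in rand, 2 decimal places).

R2.05

Set it up as a linear program. Let x1 = kg of molasses, x2 = kg of fish meal, x3 = kg of sunflower meal, x4 = kg of cottonseed meal, x5 = kg of limestone, x6 = kg of cassava meal.
min 0.27x1 + 2.14x2 + 0.42x3 + 0.62x4 + 0.09x5 + 0.28x6 with:
  0.7x1 + 24.3x2 + 9.1x3 + 11.2x4 + 0.2x5 + 1.1x6 ≥ 11.3   (phosphorus)
  5x2 + 214x3 + 131x4 + 37x6 ≤ 260   (crude fibre)
  8.5x1 + 42.1x2 + 3.8x3 + 1.9x4 + 367.1x5 + 1.7x6 ≥ 665.9   (calcium)
  0.2x1 + 49.5x2 + 10.9x3 + 18.6x4 + 0.8x6 ≥ 52.2   (lysine)
  x1, x2, x3, x4, x5, x6 ≥ 0.
The optimal basis is {fish meal, cottonseed meal, limestone}; molasses, sunflower meal, cassava meal drop out. There the crude fibre, calcium, lysine constraints are tight.
So fish meal = 0.3133 kg, cottonseed meal = 1.973 kg, limestone = 1.768 kg.
Cost = 2.14·0.3133 + 0.62·1.973 + 0.09·1.768 = 2.0528.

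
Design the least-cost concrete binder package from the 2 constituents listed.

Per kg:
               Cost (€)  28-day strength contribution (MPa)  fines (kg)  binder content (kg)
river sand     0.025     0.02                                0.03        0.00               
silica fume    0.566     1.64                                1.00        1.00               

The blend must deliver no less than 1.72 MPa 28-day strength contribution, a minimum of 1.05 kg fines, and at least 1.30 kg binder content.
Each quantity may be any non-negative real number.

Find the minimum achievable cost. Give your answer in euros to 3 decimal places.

€0.736

Set it up as a linear program. Let x1 = kg of river sand, x2 = kg of silica fume.
Minimise 0.025x1 + 0.566x2 with:
  0.02x1 + 1.64x2 ≥ 1.72   (28-day strength contribution)
  0.03x1 + 1x2 ≥ 1.05   (fines)
  1x2 ≥ 1.3   (binder content)
  x1, x2 ≥ 0.
The minimum-cost mix takes nothing from river sand — only silica fume. The binder content requirement is met with equality.
Solving gives x2 = 1.3.
Objective = 0.566·1.3 = 0.73580.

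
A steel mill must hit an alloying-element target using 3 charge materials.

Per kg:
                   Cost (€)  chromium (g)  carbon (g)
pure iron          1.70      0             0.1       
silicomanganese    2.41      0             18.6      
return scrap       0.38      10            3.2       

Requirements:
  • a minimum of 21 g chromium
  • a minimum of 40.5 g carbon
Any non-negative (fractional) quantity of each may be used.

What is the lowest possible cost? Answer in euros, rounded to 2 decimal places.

Set it up as a linear program. Let x1 = kg of pure iron, x2 = kg of silicomanganese, x3 = kg of return scrap.
Minimise 1.7x1 + 2.41x2 + 0.38x3 with:
  10x3 ≥ 21   (chromium)
  0.1x1 + 18.6x2 + 3.2x3 ≥ 40.5   (carbon)
  x1, x2, x3 ≥ 0.
The optimal basis is {return scrap}; pure iron, silicomanganese drop out. The carbon requirement is met with equality.
Optimal quantities: return scrap = 12.66 kg.
Cost = 0.38·12.66 = 4.8108.

€4.81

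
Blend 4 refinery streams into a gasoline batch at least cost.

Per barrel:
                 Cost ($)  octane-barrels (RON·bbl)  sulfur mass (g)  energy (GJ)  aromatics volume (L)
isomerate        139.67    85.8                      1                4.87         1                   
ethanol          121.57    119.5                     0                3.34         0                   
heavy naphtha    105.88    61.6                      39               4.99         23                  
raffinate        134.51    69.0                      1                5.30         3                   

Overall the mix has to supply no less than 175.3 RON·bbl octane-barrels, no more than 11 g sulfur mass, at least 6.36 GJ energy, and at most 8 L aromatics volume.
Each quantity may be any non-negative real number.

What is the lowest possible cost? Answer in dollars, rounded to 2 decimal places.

$200.88

Let x1 = barrels of isomerate, x2 = barrels of ethanol, x3 = barrels of heavy naphtha, x4 = barrels of raffinate.
min 139.67x1 + 121.57x2 + 105.88x3 + 134.51x4 subject to:
  85.8x1 + 119.5x2 + 61.6x3 + 69x4 ≥ 175.3   (octane-barrels)
  1x1 + 39x3 + 1x4 ≤ 11   (sulfur mass)
  4.87x1 + 3.34x2 + 4.99x3 + 5.3x4 ≥ 6.36   (energy)
  1x1 + 23x3 + 3x4 ≤ 8   (aromatics volume)
  x1, x2, x3, x4 ≥ 0.
The cheapest feasible vertex uses only ethanol, heavy naphtha, raffinate; isomerate is not used. There the octane-barrels, sulfur mass, energy constraints are tight.
Optimal quantities: ethanol = 1.2291 barrels, heavy naphtha = 0.27785 barrels, raffinate = 0.16382 barrels.
Total cost: 121.57·1.2291 + 105.88·0.27785 + 134.51·0.16382 = 200.8759.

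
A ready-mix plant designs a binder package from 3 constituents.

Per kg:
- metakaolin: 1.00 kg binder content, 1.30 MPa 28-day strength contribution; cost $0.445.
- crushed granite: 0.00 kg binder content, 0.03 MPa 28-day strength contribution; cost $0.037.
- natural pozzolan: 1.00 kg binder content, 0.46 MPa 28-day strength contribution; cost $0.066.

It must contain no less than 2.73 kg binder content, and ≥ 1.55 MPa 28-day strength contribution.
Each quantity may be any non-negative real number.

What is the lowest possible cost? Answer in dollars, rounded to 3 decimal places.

Set it up as a linear program. Let x1 = kg of metakaolin, x2 = kg of crushed granite, x3 = kg of natural pozzolan.
Minimise 0.445x1 + 0.037x2 + 0.066x3 with:
  1x1 + 1x3 ≥ 2.73   (binder content)
  1.3x1 + 0.03x2 + 0.46x3 ≥ 1.55   (28-day strength contribution)
  x1, x2, x3 ≥ 0.
The optimal basis is {natural pozzolan}; metakaolin, crushed granite drop out. Binding constraint: 28-day strength contribution.
So natural pozzolan = 3.37 kg.
Hence cost = 0.066·3.37 = $0.22242.

$0.222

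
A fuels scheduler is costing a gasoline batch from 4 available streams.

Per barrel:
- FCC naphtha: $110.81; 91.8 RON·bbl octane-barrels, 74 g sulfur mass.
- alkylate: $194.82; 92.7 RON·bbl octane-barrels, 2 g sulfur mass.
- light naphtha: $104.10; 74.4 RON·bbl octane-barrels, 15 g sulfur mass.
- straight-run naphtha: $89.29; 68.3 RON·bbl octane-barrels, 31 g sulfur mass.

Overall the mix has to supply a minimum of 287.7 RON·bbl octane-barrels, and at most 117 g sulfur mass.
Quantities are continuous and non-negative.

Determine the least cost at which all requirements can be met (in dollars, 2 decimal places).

$381.06

Treat it as an LP. Let x1 = barrels of FCC naphtha, x2 = barrels of alkylate, x3 = barrels of light naphtha, x4 = barrels of straight-run naphtha.
Minimize 110.81x1 + 194.82x2 + 104.1x3 + 89.29x4 s.t.:
  91.8x1 + 92.7x2 + 74.4x3 + 68.3x4 ≥ 287.7   (octane-barrels)
  74x1 + 2x2 + 15x3 + 31x4 ≤ 117   (sulfur mass)
  x1, x2, x3, x4 ≥ 0.
At the optimum only light naphtha, straight-run naphtha are positive (FCC naphtha, alkylate = 0). There the octane-barrels and sulfur mass constraints are tight.
Solving gives x3 = 0.7236, x4 = 3.424.
Hence cost = 104.1·0.7236 + 89.29·3.424 = $381.0557.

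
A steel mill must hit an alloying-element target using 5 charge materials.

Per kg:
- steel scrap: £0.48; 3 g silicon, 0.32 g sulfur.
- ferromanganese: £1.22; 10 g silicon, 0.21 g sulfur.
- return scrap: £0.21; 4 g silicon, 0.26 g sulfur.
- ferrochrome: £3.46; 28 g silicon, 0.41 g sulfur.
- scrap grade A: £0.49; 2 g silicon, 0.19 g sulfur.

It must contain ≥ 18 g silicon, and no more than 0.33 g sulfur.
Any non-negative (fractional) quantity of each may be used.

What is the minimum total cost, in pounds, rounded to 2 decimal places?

Set it up as a linear program. Let x1 = kg of steel scrap, x2 = kg of ferromanganese, x3 = kg of return scrap, x4 = kg of ferrochrome, x5 = kg of scrap grade A.
min 0.48x1 + 1.22x2 + 0.21x3 + 3.46x4 + 0.49x5 subject to:
  3x1 + 10x2 + 4x3 + 28x4 + 2x5 ≥ 18   (silicon)
  0.32x1 + 0.21x2 + 0.26x3 + 0.41x4 + 0.19x5 ≤ 0.33   (sulfur)
  x1, x2, x3, x4, x5 ≥ 0.
The minimum-cost mix takes nothing from steel scrap, ferromanganese, scrap grade A — only return scrap, ferrochrome. The silicon and sulfur requirements are met with equality.
Optimal quantities: return scrap = 0.3298 kg, ferrochrome = 0.5957 kg.
Hence cost = 0.21·0.3298 + 3.46·0.5957 = £2.1304.

£2.13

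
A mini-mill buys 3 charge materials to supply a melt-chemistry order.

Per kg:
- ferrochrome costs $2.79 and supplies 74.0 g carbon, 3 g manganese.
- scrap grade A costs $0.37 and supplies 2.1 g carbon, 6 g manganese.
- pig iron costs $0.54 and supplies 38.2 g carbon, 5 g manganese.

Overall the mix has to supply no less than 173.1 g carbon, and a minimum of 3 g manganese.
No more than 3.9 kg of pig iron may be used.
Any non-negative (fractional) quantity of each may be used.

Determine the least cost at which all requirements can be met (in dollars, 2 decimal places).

Let x1 = kg of ferrochrome, x2 = kg of scrap grade A, x3 = kg of pig iron.
min 2.79x1 + 0.37x2 + 0.54x3 with:
  74x1 + 2.1x2 + 38.2x3 ≥ 173.1   (carbon)
  3x1 + 6x2 + 5x3 ≥ 3   (manganese)
  x3 ≤ 3.9
  x1, x2, x3 ≥ 0.
The cheapest feasible vertex uses only ferrochrome, pig iron; scrap grade A is not used. Binding constraints: carbon and the pig iron cap.
That vertex is x1 = 0.3259, x3 = 3.9.
Total cost: 2.79·0.3259 + 0.54·3.9 = 3.0153.

$3.02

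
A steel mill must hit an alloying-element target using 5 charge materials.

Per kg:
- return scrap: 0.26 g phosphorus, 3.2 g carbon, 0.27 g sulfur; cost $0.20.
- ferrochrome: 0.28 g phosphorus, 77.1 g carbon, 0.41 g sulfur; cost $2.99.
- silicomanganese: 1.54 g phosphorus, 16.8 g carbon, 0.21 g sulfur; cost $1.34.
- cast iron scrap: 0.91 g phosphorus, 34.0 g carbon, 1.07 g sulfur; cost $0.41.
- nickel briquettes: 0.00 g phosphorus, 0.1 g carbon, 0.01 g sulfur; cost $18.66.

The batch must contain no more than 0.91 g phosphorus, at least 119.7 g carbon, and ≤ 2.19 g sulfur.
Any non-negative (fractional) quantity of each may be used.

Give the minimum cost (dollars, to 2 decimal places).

This is a linear program. Let x1 = kg of return scrap, x2 = kg of ferrochrome, x3 = kg of silicomanganese, x4 = kg of cast iron scrap, x5 = kg of nickel briquettes.
Minimise 0.2x1 + 2.99x2 + 1.34x3 + 0.41x4 + 18.66x5 s.t.:
  0.26x1 + 0.28x2 + 1.54x3 + 0.91x4 ≤ 0.91   (phosphorus)
  3.2x1 + 77.1x2 + 16.8x3 + 34x4 + 0.1x5 ≥ 119.7   (carbon)
  0.27x1 + 0.41x2 + 0.21x3 + 1.07x4 + 0.01x5 ≤ 2.19   (sulfur)
  x1, x2, x3, x4, x5 ≥ 0.
The cheapest feasible vertex uses only ferrochrome, cast iron scrap; return scrap, silicomanganese, nickel briquettes are not used. Binding constraints: phosphorus and carbon.
So ferrochrome = 1.286 kg, cast iron scrap = 0.6043 kg.
Hence cost = 2.99·1.286 + 0.41·0.6043 = $4.0929.

$4.09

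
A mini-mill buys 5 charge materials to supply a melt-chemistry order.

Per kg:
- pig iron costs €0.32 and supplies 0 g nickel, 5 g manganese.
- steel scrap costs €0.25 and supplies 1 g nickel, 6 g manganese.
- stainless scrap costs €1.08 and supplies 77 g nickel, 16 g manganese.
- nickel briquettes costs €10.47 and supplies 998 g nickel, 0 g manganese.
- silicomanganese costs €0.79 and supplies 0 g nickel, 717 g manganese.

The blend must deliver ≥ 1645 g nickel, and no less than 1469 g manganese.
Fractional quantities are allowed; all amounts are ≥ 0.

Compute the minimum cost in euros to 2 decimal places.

€18.88

Let x1 = kg of pig iron, x2 = kg of steel scrap, x3 = kg of stainless scrap, x4 = kg of nickel briquettes, x5 = kg of silicomanganese.
min 0.32x1 + 0.25x2 + 1.08x3 + 10.47x4 + 0.79x5 s.t.:
  1x2 + 77x3 + 998x4 ≥ 1645   (nickel)
  5x1 + 6x2 + 16x3 + 717x5 ≥ 1469   (manganese)
  x1, x2, x3, x4, x5 ≥ 0.
At the optimum only nickel briquettes, silicomanganese are positive (pig iron, steel scrap, stainless scrap = 0). The nickel and manganese requirements are met with equality.
Solving gives x4 = 1.6483, x5 = 2.0488.
Hence cost = 10.47·1.6483 + 0.79·2.0488 = €18.8763.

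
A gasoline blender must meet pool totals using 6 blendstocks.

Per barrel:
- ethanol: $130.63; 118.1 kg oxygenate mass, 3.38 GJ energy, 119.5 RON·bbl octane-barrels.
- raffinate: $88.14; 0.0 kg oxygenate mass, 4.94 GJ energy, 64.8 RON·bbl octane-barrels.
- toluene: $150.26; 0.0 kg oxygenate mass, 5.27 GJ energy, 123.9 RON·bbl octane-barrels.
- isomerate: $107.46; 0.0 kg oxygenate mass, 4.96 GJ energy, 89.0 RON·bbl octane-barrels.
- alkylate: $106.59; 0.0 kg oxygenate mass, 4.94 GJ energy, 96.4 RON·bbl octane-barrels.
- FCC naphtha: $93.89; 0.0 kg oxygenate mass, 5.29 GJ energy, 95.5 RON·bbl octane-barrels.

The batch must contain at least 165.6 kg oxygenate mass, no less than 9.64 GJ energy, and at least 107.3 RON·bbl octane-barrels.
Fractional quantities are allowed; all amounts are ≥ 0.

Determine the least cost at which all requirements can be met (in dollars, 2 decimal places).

This is a linear program. Let x1 = barrels of ethanol, x2 = barrels of raffinate, x3 = barrels of toluene, x4 = barrels of isomerate, x5 = barrels of alkylate, x6 = barrels of FCC naphtha.
Minimize 130.63x1 + 88.14x2 + 150.26x3 + 107.46x4 + 106.59x5 + 93.89x6 subject to:
  118.1x1 ≥ 165.6   (oxygenate mass)
  3.38x1 + 4.94x2 + 5.27x3 + 4.96x4 + 4.94x5 + 5.29x6 ≥ 9.64   (energy)
  119.5x1 + 64.8x2 + 123.9x3 + 89x4 + 96.4x5 + 95.5x6 ≥ 107.3   (octane-barrels)
  x1, x2, x3, x4, x5, x6 ≥ 0.
The minimum-cost mix takes nothing from raffinate, toluene, isomerate, alkylate — only ethanol, FCC naphtha. There the oxygenate mass and energy constraints are tight.
That vertex is x1 = 1.4022, x6 = 0.92638.
Objective = 130.63·1.4022 + 93.89·0.92638 = 270.1472.

$270.15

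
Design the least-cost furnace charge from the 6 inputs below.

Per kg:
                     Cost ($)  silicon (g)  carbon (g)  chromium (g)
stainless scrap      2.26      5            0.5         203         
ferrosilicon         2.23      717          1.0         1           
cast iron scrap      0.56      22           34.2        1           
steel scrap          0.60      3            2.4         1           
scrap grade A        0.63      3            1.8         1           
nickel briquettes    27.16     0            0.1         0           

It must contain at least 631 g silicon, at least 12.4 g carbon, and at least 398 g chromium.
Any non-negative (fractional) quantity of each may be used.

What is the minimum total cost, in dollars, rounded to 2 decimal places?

$6.50

This is a linear program. Let x1 = kg of stainless scrap, x2 = kg of ferrosilicon, x3 = kg of cast iron scrap, x4 = kg of steel scrap, x5 = kg of scrap grade A, x6 = kg of nickel briquettes.
min 2.26x1 + 2.23x2 + 0.56x3 + 0.6x4 + 0.63x5 + 27.16x6 s.t.:
  5x1 + 717x2 + 22x3 + 3x4 + 3x5 ≥ 631   (silicon)
  0.5x1 + 1x2 + 34.2x3 + 2.4x4 + 1.8x5 + 0.1x6 ≥ 12.4   (carbon)
  203x1 + 1x2 + 1x3 + 1x4 + 1x5 ≥ 398   (chromium)
  x1, x2, x3, x4, x5, x6 ≥ 0.
The optimal basis is {stainless scrap, ferrosilicon, cast iron scrap}; steel scrap, scrap grade A, nickel briquettes drop out. The silicon, carbon, chromium requirements are met with equality.
That vertex is x1 = 1.955, x2 = 0.8569, x3 = 0.3089.
Objective = 2.26·1.955 + 2.23·0.8569 + 0.56·0.3089 = 6.5022.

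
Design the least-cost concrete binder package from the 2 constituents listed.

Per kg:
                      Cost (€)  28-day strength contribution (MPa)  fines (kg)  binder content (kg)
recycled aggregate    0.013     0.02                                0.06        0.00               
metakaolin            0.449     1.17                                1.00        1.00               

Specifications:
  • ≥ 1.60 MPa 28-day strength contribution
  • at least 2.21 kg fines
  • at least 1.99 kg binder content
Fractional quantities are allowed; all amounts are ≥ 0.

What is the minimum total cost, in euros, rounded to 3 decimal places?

€0.941

Let x1 = kg of recycled aggregate, x2 = kg of metakaolin.
Minimize 0.013x1 + 0.449x2 with:
  0.02x1 + 1.17x2 ≥ 1.6   (28-day strength contribution)
  0.06x1 + 1x2 ≥ 2.21   (fines)
  1x2 ≥ 1.99   (binder content)
  x1, x2 ≥ 0.
Both inputs are positive at the optimum. There the fines and binder content constraints are tight.
That vertex is x1 = 3.667, x2 = 1.99.
Total cost: 0.013·3.667 + 0.449·1.99 = 0.94118.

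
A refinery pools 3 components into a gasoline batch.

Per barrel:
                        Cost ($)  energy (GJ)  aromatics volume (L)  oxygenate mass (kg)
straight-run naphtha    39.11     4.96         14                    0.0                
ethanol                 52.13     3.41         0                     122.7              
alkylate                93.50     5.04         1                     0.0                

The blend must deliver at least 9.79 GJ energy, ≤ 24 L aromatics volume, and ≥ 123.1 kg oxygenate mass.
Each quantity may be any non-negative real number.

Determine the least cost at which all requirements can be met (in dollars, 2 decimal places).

Let x1 = barrels of straight-run naphtha, x2 = barrels of ethanol, x3 = barrels of alkylate.
Minimize 39.11x1 + 52.13x2 + 93.5x3 with:
  4.96x1 + 3.41x2 + 5.04x3 ≥ 9.79   (energy)
  14x1 + 1x3 ≤ 24   (aromatics volume)
  122.7x2 ≥ 123.1   (oxygenate mass)
  x1, x2, x3 ≥ 0.
At the optimum only straight-run naphtha, ethanol are positive (alkylate = 0). Binding constraints: energy and oxygenate mass.
Solving gives x1 = 1.284, x2 = 1.0033.
Cost = 39.11·1.284 + 52.13·1.0033 = 102.5193.

$102.52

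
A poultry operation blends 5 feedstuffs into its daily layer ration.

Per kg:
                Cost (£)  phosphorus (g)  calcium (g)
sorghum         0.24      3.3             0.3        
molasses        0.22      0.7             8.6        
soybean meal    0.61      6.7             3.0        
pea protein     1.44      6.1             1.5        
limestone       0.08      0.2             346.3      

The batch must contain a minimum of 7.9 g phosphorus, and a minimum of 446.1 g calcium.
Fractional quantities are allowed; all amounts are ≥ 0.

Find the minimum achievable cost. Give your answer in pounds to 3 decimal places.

£0.659

Treat it as an LP. Let x1 = kg of sorghum, x2 = kg of molasses, x3 = kg of soybean meal, x4 = kg of pea protein, x5 = kg of limestone.
min 0.24x1 + 0.22x2 + 0.61x3 + 1.44x4 + 0.08x5 s.t.:
  3.3x1 + 0.7x2 + 6.7x3 + 6.1x4 + 0.2x5 ≥ 7.9   (phosphorus)
  0.3x1 + 8.6x2 + 3x3 + 1.5x4 + 346.3x5 ≥ 446.1   (calcium)
  x1, x2, x3, x4, x5 ≥ 0.
The optimal basis is {sorghum, limestone}; molasses, soybean meal, pea protein drop out. The phosphorus and calcium requirements are met with equality.
That vertex is x1 = 2.316, x5 = 1.286.
Cost = 0.24·2.316 + 0.08·1.286 = 0.65872.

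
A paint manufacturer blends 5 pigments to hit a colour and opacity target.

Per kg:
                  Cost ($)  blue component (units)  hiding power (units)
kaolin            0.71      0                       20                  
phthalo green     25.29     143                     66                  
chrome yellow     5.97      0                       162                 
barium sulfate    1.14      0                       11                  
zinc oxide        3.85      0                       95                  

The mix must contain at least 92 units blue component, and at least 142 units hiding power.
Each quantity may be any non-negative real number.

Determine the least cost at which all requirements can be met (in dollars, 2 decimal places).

Set it up as a linear program. Let x1 = kg of kaolin, x2 = kg of phthalo green, x3 = kg of chrome yellow, x4 = kg of barium sulfate, x5 = kg of zinc oxide.
Minimize 0.71x1 + 25.29x2 + 5.97x3 + 1.14x4 + 3.85x5 s.t.:
  143x2 ≥ 92   (blue component)
  20x1 + 66x2 + 162x3 + 11x4 + 95x5 ≥ 142   (hiding power)
  x1, x2, x3, x4, x5 ≥ 0.
The cheapest feasible vertex uses only kaolin, phthalo green; chrome yellow, barium sulfate, zinc oxide are not used. The blue component and hiding power requirements are met with equality.
That vertex is x1 = 4.9769, x2 = 0.64336.
Total cost: 0.71·4.9769 + 25.29·0.64336 = 19.8042.

$19.80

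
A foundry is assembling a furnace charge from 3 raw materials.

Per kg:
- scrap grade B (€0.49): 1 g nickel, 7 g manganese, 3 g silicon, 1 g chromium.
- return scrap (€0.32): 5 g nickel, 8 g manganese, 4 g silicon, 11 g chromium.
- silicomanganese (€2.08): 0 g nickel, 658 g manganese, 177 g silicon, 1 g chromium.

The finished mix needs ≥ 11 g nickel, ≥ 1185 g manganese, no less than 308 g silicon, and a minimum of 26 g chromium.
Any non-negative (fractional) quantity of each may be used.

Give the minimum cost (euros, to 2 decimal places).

This is a linear program. Let x1 = kg of scrap grade B, x2 = kg of return scrap, x3 = kg of silicomanganese.
min 0.49x1 + 0.32x2 + 2.08x3 s.t.:
  1x1 + 5x2 ≥ 11   (nickel)
  7x1 + 8x2 + 658x3 ≥ 1185   (manganese)
  3x1 + 4x2 + 177x3 ≥ 308   (silicon)
  1x1 + 11x2 + 1x3 ≥ 26   (chromium)
  x1, x2, x3 ≥ 0.
The cheapest feasible vertex uses only return scrap, silicomanganese; scrap grade B is not used. The manganese and chromium requirements are met with equality.
Optimal quantities: return scrap = 2.202 kg, silicomanganese = 1.774 kg.
Cost = 0.32·2.202 + 2.08·1.774 = 4.3946.

€4.39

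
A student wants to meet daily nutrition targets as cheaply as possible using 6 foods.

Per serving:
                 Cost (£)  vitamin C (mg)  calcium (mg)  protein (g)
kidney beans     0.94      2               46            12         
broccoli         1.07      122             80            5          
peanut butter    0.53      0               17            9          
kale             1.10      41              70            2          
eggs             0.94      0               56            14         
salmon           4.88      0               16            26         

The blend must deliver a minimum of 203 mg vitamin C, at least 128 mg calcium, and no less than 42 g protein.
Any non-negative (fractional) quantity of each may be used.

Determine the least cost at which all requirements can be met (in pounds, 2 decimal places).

£3.76

This is a linear program. Let x1 = servings of kidney beans, x2 = servings of broccoli, x3 = servings of peanut butter, x4 = servings of kale, x5 = servings of eggs, x6 = servings of salmon.
Minimize 0.94x1 + 1.07x2 + 0.53x3 + 1.1x4 + 0.94x5 + 4.88x6 with:
  2x1 + 122x2 + 41x4 ≥ 203   (vitamin C)
  46x1 + 80x2 + 17x3 + 70x4 + 56x5 + 16x6 ≥ 128   (calcium)
  12x1 + 5x2 + 9x3 + 2x4 + 14x5 + 26x6 ≥ 42   (protein)
  x1, x2, x3, x4, x5, x6 ≥ 0.
The optimal basis is {broccoli, peanut butter}; kidney beans, kale, eggs, salmon drop out. There the vitamin C and protein constraints are tight.
That vertex is x2 = 1.664, x3 = 3.742.
Cost = 1.07·1.664 + 0.53·3.742 = 3.7637.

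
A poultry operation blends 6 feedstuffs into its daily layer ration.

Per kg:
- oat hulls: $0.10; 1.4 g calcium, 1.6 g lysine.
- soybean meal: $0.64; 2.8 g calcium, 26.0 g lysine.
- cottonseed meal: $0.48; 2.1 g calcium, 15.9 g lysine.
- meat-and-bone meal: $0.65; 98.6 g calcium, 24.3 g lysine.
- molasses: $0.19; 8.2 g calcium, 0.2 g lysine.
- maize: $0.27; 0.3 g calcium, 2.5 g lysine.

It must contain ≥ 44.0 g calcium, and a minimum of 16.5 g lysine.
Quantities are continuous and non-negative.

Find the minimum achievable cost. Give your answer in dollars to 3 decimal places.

$0.429

This is a linear program. Let x1 = kg of oat hulls, x2 = kg of soybean meal, x3 = kg of cottonseed meal, x4 = kg of meat-and-bone meal, x5 = kg of molasses, x6 = kg of maize.
Minimise 0.1x1 + 0.64x2 + 0.48x3 + 0.65x4 + 0.19x5 + 0.27x6 subject to:
  1.4x1 + 2.8x2 + 2.1x3 + 98.6x4 + 8.2x5 + 0.3x6 ≥ 44   (calcium)
  1.6x1 + 26x2 + 15.9x3 + 24.3x4 + 0.2x5 + 2.5x6 ≥ 16.5   (lysine)
  x1, x2, x3, x4, x5, x6 ≥ 0.
At the optimum only soybean meal, meat-and-bone meal are positive (oat hulls, cottonseed meal, molasses, maize = 0). Binding constraints: calcium and lysine.
So soybean meal = 0.2235 kg, meat-and-bone meal = 0.4399 kg.
Cost = 0.64·0.2235 + 0.65·0.4399 = 0.42898.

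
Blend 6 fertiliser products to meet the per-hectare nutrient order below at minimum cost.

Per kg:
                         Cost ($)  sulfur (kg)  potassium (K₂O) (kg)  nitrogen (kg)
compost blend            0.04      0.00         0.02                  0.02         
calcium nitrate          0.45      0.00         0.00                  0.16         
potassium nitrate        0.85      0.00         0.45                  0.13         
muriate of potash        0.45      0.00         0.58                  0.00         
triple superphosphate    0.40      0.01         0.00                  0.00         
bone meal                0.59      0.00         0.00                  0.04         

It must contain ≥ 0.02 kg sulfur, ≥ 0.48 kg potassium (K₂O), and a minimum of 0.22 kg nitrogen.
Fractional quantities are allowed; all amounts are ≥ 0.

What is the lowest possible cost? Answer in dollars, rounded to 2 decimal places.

$1.44

Treat it as an LP. Let x1 = kg of compost blend, x2 = kg of calcium nitrate, x3 = kg of potassium nitrate, x4 = kg of muriate of potash, x5 = kg of triple superphosphate, x6 = kg of bone meal.
Minimise 0.04x1 + 0.45x2 + 0.85x3 + 0.45x4 + 0.4x5 + 0.59x6 s.t.:
  0.01x5 ≥ 0.02   (sulfur)
  0.02x1 + 0.45x3 + 0.58x4 ≥ 0.48   (potassium (K₂O))
  0.02x1 + 0.16x2 + 0.13x3 + 0.04x6 ≥ 0.22   (nitrogen)
  x1, x2, x3, x4, x5, x6 ≥ 0.
At the optimum only compost blend, muriate of potash, triple superphosphate are positive (calcium nitrate, potassium nitrate, bone meal = 0). The sulfur, potassium (K₂O), nitrogen requirements are met with equality.
So compost blend = 11 kg, muriate of potash = 0.4483 kg, triple superphosphate = 2 kg.
Hence cost = 0.04·11 + 0.45·0.4483 + 0.4·2 = $1.4417.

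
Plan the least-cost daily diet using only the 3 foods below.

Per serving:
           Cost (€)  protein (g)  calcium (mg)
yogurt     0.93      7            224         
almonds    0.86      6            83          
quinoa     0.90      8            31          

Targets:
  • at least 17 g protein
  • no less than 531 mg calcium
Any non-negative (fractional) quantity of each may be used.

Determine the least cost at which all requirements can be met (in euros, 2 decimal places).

€2.25

Let x1 = servings of yogurt, x2 = servings of almonds, x3 = servings of quinoa.
Minimise 0.93x1 + 0.86x2 + 0.9x3 with:
  7x1 + 6x2 + 8x3 ≥ 17   (protein)
  224x1 + 83x2 + 31x3 ≥ 531   (calcium)
  x1, x2, x3 ≥ 0.
The minimum-cost mix takes nothing from almonds — only yogurt, quinoa. The protein and calcium requirements are met with equality.
So yogurt = 2.363 servings, quinoa = 0.05778 servings.
Objective = 0.93·2.363 + 0.9·0.05778 = 2.2496.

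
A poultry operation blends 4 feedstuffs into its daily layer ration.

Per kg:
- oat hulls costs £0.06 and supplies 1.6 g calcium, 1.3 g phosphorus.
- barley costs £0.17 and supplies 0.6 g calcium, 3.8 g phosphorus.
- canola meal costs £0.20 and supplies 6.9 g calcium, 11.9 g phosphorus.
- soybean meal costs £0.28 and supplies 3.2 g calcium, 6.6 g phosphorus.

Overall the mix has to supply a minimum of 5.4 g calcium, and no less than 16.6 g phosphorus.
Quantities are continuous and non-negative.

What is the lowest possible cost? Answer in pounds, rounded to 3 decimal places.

£0.279

Treat it as an LP. Let x1 = kg of oat hulls, x2 = kg of barley, x3 = kg of canola meal, x4 = kg of soybean meal.
Minimize 0.06x1 + 0.17x2 + 0.2x3 + 0.28x4 with:
  1.6x1 + 0.6x2 + 6.9x3 + 3.2x4 ≥ 5.4   (calcium)
  1.3x1 + 3.8x2 + 11.9x3 + 6.6x4 ≥ 16.6   (phosphorus)
  x1, x2, x3, x4 ≥ 0.
At the optimum only canola meal is positive (oat hulls, barley, soybean meal = 0). Binding constraint: phosphorus.
That vertex is x3 = 1.395.
Objective = 0.2·1.395 = 0.27900.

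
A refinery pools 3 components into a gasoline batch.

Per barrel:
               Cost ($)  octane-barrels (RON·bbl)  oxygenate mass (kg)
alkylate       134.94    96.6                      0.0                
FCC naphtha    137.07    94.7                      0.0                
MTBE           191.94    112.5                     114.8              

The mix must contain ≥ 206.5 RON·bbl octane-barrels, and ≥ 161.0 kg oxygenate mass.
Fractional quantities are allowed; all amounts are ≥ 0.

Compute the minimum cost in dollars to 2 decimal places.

Let x1 = barrels of alkylate, x2 = barrels of FCC naphtha, x3 = barrels of MTBE.
Minimise 134.94x1 + 137.07x2 + 191.94x3 subject to:
  96.6x1 + 94.7x2 + 112.5x3 ≥ 206.5   (octane-barrels)
  114.8x3 ≥ 161   (oxygenate mass)
  x1, x2, x3 ≥ 0.
The optimal basis is {alkylate, MTBE}; FCC naphtha drops out. Binding constraints: octane-barrels and oxygenate mass.
Solving gives x1 = 0.504406, x3 = 1.40244.
Cost = 134.94·0.504406 + 191.94·1.40244 = 337.2489.

$337.25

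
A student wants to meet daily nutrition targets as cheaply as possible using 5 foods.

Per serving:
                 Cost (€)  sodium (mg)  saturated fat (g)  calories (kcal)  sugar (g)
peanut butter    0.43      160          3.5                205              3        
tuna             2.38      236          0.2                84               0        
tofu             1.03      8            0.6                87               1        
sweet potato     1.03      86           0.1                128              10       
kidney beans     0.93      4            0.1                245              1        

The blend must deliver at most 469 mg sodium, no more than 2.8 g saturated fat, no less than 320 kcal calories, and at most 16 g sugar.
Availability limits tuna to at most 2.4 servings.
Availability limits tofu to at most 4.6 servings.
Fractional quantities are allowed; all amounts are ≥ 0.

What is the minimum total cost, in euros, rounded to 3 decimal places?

Let x1 = servings of peanut butter, x2 = servings of tuna, x3 = servings of tofu, x4 = servings of sweet potato, x5 = servings of kidney beans.
Minimise 0.43x1 + 2.38x2 + 1.03x3 + 1.03x4 + 0.93x5 subject to:
  160x1 + 236x2 + 8x3 + 86x4 + 4x5 ≤ 469   (sodium)
  3.5x1 + 0.2x2 + 0.6x3 + 0.1x4 + 0.1x5 ≤ 2.8   (saturated fat)
  205x1 + 84x2 + 87x3 + 128x4 + 245x5 ≥ 320   (calories)
  3x1 + 1x3 + 10x4 + 1x5 ≤ 16   (sugar)
  x2 ≤ 2.4
  x3 ≤ 4.6
  x1, x2, x3, x4, x5 ≥ 0.
The optimal basis is {peanut butter, kidney beans}; tuna, tofu, sweet potato drop out. There the saturated fat and calories constraints are tight.
Solving gives x1 = 0.7814, x5 = 0.6523.
Total cost: 0.43·0.7814 + 0.93·0.6523 = 0.94264.

€0.943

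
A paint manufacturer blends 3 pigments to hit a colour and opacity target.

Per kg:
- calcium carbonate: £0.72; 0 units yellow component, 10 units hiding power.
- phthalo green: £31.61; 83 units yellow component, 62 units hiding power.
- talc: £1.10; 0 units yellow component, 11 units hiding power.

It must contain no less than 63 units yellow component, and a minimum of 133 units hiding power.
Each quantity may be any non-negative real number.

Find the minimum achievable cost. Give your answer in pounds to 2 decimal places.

£30.18

Let x1 = kg of calcium carbonate, x2 = kg of phthalo green, x3 = kg of talc.
min 0.72x1 + 31.61x2 + 1.1x3 subject to:
  83x2 ≥ 63   (yellow component)
  10x1 + 62x2 + 11x3 ≥ 133   (hiding power)
  x1, x2, x3 ≥ 0.
At the optimum only calcium carbonate, phthalo green are positive (talc = 0). There the yellow component and hiding power constraints are tight.
Solving gives x1 = 8.594, x2 = 0.759.
Objective = 0.72·8.594 + 31.61·0.759 = 30.1797.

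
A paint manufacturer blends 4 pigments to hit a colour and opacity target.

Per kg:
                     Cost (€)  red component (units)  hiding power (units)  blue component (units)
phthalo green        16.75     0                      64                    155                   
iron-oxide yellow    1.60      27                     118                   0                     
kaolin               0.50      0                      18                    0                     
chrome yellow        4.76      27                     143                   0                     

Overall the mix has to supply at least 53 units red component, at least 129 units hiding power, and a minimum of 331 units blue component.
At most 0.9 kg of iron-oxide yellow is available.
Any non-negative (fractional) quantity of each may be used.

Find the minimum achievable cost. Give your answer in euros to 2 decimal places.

Let x1 = kg of phthalo green, x2 = kg of iron-oxide yellow, x3 = kg of kaolin, x4 = kg of chrome yellow.
min 16.75x1 + 1.6x2 + 0.5x3 + 4.76x4 s.t.:
  27x2 + 27x4 ≥ 53   (red component)
  64x1 + 118x2 + 18x3 + 143x4 ≥ 129   (hiding power)
  155x1 ≥ 331   (blue component)
  x2 ≤ 0.9
  x1, x2, x3, x4 ≥ 0.
At the optimum only phthalo green, iron-oxide yellow, chrome yellow are positive (kaolin = 0). There the red component, blue component, the iron-oxide yellow cap constraints are tight.
Solving gives x1 = 2.1355, x2 = 0.9, x4 = 1.063.
Objective = 16.75·2.1355 + 1.6·0.9 + 4.76·1.063 = 42.2695.

€42.27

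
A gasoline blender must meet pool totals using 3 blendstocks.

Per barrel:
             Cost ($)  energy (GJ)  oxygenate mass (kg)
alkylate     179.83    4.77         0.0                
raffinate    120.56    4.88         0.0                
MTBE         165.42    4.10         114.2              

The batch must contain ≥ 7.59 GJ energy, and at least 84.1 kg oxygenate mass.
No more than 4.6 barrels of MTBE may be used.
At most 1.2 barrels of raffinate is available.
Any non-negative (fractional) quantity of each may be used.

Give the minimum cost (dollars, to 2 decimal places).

Let x1 = barrels of alkylate, x2 = barrels of raffinate, x3 = barrels of MTBE.
min 179.83x1 + 120.56x2 + 165.42x3 s.t.:
  4.77x1 + 4.88x2 + 4.1x3 ≥ 7.59   (energy)
  114.2x3 ≥ 84.1   (oxygenate mass)
  x3 ≤ 4.6
  x2 ≤ 1.2
  x1, x2, x3 ≥ 0.
The optimal basis is {raffinate, MTBE}; alkylate drops out. The energy and oxygenate mass requirements are met with equality.
So raffinate = 0.93661 barrels, MTBE = 0.73643 barrels.
Cost = 120.56·0.93661 + 165.42·0.73643 = 234.7380.

$234.74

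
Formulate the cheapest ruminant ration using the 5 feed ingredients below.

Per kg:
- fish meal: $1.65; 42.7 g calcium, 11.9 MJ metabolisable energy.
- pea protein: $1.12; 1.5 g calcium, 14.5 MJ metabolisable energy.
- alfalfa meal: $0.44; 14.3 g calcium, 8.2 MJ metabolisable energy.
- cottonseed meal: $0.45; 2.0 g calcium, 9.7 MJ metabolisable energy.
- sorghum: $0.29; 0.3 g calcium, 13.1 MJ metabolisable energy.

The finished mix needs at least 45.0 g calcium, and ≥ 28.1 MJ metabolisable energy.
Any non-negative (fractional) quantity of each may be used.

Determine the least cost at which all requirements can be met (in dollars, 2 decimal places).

Let x1 = kg of fish meal, x2 = kg of pea protein, x3 = kg of alfalfa meal, x4 = kg of cottonseed meal, x5 = kg of sorghum.
Minimize 1.65x1 + 1.12x2 + 0.44x3 + 0.45x4 + 0.29x5 subject to:
  42.7x1 + 1.5x2 + 14.3x3 + 2x4 + 0.3x5 ≥ 45   (calcium)
  11.9x1 + 14.5x2 + 8.2x3 + 9.7x4 + 13.1x5 ≥ 28.1   (metabolisable energy)
  x1, x2, x3, x4, x5 ≥ 0.
The minimum-cost mix takes nothing from fish meal, pea protein, cottonseed meal — only alfalfa meal, sorghum. The calcium and metabolisable energy requirements are met with equality.
Solving gives x3 = 3.143, x5 = 0.1776.
Cost = 0.44·3.143 + 0.29·0.1776 = 1.4344.

$1.43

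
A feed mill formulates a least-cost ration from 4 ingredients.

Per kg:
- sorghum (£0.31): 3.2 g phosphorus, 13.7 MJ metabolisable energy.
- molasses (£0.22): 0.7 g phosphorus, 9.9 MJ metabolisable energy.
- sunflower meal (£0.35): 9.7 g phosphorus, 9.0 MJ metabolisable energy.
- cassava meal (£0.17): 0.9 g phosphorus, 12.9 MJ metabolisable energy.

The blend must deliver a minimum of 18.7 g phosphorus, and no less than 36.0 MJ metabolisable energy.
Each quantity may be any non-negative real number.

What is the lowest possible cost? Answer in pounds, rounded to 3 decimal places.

£0.887

This is a linear program. Let x1 = kg of sorghum, x2 = kg of molasses, x3 = kg of sunflower meal, x4 = kg of cassava meal.
Minimize 0.31x1 + 0.22x2 + 0.35x3 + 0.17x4 with:
  3.2x1 + 0.7x2 + 9.7x3 + 0.9x4 ≥ 18.7   (phosphorus)
  13.7x1 + 9.9x2 + 9x3 + 12.9x4 ≥ 36   (metabolisable energy)
  x1, x2, x3, x4 ≥ 0.
The minimum-cost mix takes nothing from sorghum, molasses — only sunflower meal, cassava meal. There the phosphorus and metabolisable energy constraints are tight.
Optimal quantities: sunflower meal = 1.784 kg, cassava meal = 1.546 kg.
Objective = 0.35·1.784 + 0.17·1.546 = 0.88722.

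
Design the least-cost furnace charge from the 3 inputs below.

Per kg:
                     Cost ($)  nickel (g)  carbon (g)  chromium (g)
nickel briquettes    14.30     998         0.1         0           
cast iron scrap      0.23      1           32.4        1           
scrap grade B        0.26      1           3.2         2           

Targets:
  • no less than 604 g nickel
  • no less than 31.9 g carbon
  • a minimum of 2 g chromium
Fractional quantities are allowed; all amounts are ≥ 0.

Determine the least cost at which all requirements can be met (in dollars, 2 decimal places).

Treat it as an LP. Let x1 = kg of nickel briquettes, x2 = kg of cast iron scrap, x3 = kg of scrap grade B.
min 14.3x1 + 0.23x2 + 0.26x3 with:
  998x1 + 1x2 + 1x3 ≥ 604   (nickel)
  0.1x1 + 32.4x2 + 3.2x3 ≥ 31.9   (carbon)
  1x2 + 2x3 ≥ 2   (chromium)
  x1, x2, x3 ≥ 0.
The optimal mix uses every input. There the nickel, carbon, chromium constraints are tight.
That vertex is x1 = 0.6037, x2 = 0.9299, x3 = 0.5351.
Total cost: 14.3·0.6037 + 0.23·0.9299 + 0.26·0.5351 = 8.9859.

$8.99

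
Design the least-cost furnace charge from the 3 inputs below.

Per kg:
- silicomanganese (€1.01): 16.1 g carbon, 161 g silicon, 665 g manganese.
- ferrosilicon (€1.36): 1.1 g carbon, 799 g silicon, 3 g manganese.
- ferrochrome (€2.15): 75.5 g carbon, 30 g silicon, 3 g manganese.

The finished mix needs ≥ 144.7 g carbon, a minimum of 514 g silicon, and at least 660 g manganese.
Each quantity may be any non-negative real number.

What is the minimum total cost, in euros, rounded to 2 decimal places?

€5.17

Treat it as an LP. Let x1 = kg of silicomanganese, x2 = kg of ferrosilicon, x3 = kg of ferrochrome.
Minimise 1.01x1 + 1.36x2 + 2.15x3 with:
  16.1x1 + 1.1x2 + 75.5x3 ≥ 144.7   (carbon)
  161x1 + 799x2 + 30x3 ≥ 514   (silicon)
  665x1 + 3x2 + 3x3 ≥ 660   (manganese)
  x1, x2, x3 ≥ 0.
The optimal mix uses every input. There the carbon, silicon, manganese constraints are tight.
Optimal quantities: silicomanganese = 0.9831 kg, ferrosilicon = 0.3813 kg, ferrochrome = 1.701 kg.
Objective = 1.01·0.9831 + 1.36·0.3813 + 2.15·1.701 = 5.1686.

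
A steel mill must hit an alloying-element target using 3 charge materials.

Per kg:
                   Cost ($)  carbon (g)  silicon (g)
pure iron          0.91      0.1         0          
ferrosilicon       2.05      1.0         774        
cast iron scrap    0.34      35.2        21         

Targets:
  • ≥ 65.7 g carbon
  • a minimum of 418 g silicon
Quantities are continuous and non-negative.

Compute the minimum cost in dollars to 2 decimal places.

$1.63

Treat it as an LP. Let x1 = kg of pure iron, x2 = kg of ferrosilicon, x3 = kg of cast iron scrap.
min 0.91x1 + 2.05x2 + 0.34x3 with:
  0.1x1 + 1x2 + 35.2x3 ≥ 65.7   (carbon)
  774x2 + 21x3 ≥ 418   (silicon)
  x1, x2, x3 ≥ 0.
At the optimum only ferrosilicon, cast iron scrap are positive (pure iron = 0). There the carbon and silicon constraints are tight.
That vertex is x2 = 0.4898, x3 = 1.853.
Cost = 2.05·0.4898 + 0.34·1.853 = 1.6341.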